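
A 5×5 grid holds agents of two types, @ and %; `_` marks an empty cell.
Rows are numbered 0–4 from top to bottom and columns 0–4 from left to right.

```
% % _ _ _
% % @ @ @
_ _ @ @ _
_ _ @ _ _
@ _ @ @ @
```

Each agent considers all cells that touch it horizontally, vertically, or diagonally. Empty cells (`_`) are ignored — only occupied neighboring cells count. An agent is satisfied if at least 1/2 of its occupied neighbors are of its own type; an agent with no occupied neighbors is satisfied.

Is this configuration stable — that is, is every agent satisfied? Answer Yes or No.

Yes

(0,0)% 3/3 satisfied
(0,1)% 3/4 satisfied
(1,0)% 3/3 satisfied
(1,1)% 3/5 satisfied
(1,2)@ 3/5 satisfied
(1,3)@ 4/4 satisfied
(1,4)@ 2/2 satisfied
(2,2)@ 4/5 satisfied
(2,3)@ 5/5 satisfied
(3,2)@ 4/4 satisfied
(4,0)@ 0/0 satisfied
(4,2)@ 2/2 satisfied
(4,3)@ 3/3 satisfied
(4,4)@ 1/1 satisfied
All meet the threshold, so the configuration is stable.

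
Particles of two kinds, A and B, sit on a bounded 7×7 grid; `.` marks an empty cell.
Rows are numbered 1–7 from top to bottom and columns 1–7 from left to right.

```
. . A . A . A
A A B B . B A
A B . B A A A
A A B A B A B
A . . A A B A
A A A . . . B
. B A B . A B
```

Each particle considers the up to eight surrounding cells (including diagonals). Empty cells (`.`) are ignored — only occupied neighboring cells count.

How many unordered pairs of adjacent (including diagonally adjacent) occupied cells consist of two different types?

Scan each occupied cell's neighbors to the right and below (and the two forward diagonals) so each pair is counted once.
Row 1: A(1,3)–B(2,3)≠ A(1,3)–B(2,4)≠ A(1,3)–A(2,2)= A(1,5)–B(2,6)≠ A(1,5)–B(2,4)≠ A(1,7)–A(2,7)= A(1,7)–B(2,6)≠  → 5/7 unlike.
Row 2: A(2,1)–A(2,2)= A(2,1)–A(3,1)= A(2,1)–B(3,2)≠ A(2,2)–B(2,3)≠ A(2,2)–B(3,2)≠ A(2,2)–A(3,1)= B(2,3)–B(2,4)= B(2,3)–B(3,4)= B(2,3)–B(3,2)= B(2,4)–B(3,4)= B(2,4)–A(3,5)≠ B(2,6)–A(2,7)≠ B(2,6)–A(3,6)≠ B(2,6)–A(3,7)≠ B(2,6)–A(3,5)≠ A(2,7)–A(3,7)= A(2,7)–A(3,6)=  → 8/17 unlike.
Row 3: A(3,1)–B(3,2)≠ A(3,1)–A(4,1)= A(3,1)–A(4,2)= B(3,2)–A(4,2)≠ B(3,2)–B(4,3)= B(3,2)–A(4,1)≠ B(3,4)–A(3,5)≠ B(3,4)–A(4,4)≠ B(3,4)–B(4,5)= B(3,4)–B(4,3)= A(3,5)–A(3,6)= A(3,5)–B(4,5)≠ A(3,5)–A(4,6)= A(3,5)–A(4,4)= A(3,6)–A(3,7)= A(3,6)–A(4,6)= A(3,6)–B(4,7)≠ A(3,6)–B(4,5)≠ A(3,7)–B(4,7)≠ A(3,7)–A(4,6)=  → 9/20 unlike.
Row 4: A(4,1)–A(4,2)= A(4,1)–A(5,1)= A(4,2)–B(4,3)≠ A(4,2)–A(5,1)= B(4,3)–A(4,4)≠ B(4,3)–A(5,4)≠ A(4,4)–B(4,5)≠ A(4,4)–A(5,4)= A(4,4)–A(5,5)= B(4,5)–A(4,6)≠ B(4,5)–A(5,5)≠ B(4,5)–B(5,6)= B(4,5)–A(5,4)≠ A(4,6)–B(4,7)≠ A(4,6)–B(5,6)≠ A(4,6)–A(5,7)= A(4,6)–A(5,5)= B(4,7)–A(5,7)≠ B(4,7)–B(5,6)=  → 10/19 unlike.
Row 5: A(5,1)–A(6,1)= A(5,1)–A(6,2)= A(5,4)–A(5,5)= A(5,4)–A(6,3)= A(5,5)–B(5,6)≠ B(5,6)–A(5,7)≠ B(5,6)–B(6,7)= A(5,7)–B(6,7)≠  → 3/8 unlike.
Row 6: A(6,1)–A(6,2)= A(6,1)–B(7,2)≠ A(6,2)–A(6,3)= A(6,2)–B(7,2)≠ A(6,2)–A(7,3)= A(6,3)–A(7,3)= A(6,3)–B(7,4)≠ A(6,3)–B(7,2)≠ B(6,7)–B(7,7)= B(6,7)–A(7,6)≠  → 5/10 unlike.
Row 7: B(7,2)–A(7,3)≠ A(7,3)–B(7,4)≠ A(7,6)–B(7,7)≠  → 3/3 unlike.
Total adjacent occupied pairs: 84; unlike-type pairs: 43.

43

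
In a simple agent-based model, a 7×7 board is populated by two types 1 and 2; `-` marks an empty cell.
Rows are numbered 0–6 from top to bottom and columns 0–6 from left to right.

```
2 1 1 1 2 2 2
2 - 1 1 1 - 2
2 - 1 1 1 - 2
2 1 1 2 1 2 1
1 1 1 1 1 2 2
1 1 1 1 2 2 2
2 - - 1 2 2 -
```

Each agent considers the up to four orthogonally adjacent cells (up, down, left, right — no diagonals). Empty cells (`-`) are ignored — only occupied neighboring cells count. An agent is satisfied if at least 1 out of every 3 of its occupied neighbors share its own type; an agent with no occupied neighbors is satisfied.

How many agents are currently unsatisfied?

Row 0: (0,0)2 1/2 satisfied · (0,1)1 1/2 satisfied · (0,2)1 3/3 satisfied · (0,3)1 2/3 satisfied · (0,4)2 1/3 satisfied · (0,5)2 2/2 satisfied · (0,6)2 2/2 satisfied
Row 1: (1,0)2 2/2 satisfied · (1,2)1 3/3 satisfied · (1,3)1 4/4 satisfied · (1,4)1 2/3 satisfied · (1,6)2 2/2 satisfied
Row 2: (2,0)2 2/2 satisfied · (2,2)1 3/3 satisfied · (2,3)1 3/4 satisfied · (2,4)1 3/3 satisfied · (2,6)2 1/2 satisfied
Row 3: (3,0)2 1/3 satisfied · (3,1)1 2/3 satisfied · (3,2)1 3/4 satisfied · (3,3)2 0/4 not · (3,4)1 2/4 satisfied · (3,5)2 1/3 satisfied · (3,6)1 0/3 not
Row 4: (4,0)1 2/3 satisfied · (4,1)1 4/4 satisfied · (4,2)1 4/4 satisfied · (4,3)1 3/4 satisfied · (4,4)1 2/4 satisfied · (4,5)2 3/4 satisfied · (4,6)2 2/3 satisfied
Row 5: (5,0)1 2/3 satisfied · (5,1)1 3/3 satisfied · (5,2)1 3/3 satisfied · (5,3)1 3/4 satisfied · (5,4)2 2/4 satisfied · (5,5)2 4/4 satisfied · (5,6)2 2/2 satisfied
Row 6: (6,0)2 0/1 not · (6,3)1 1/2 satisfied · (6,4)2 2/3 satisfied · (6,5)2 2/2 satisfied
Unsatisfied: (3,3), (3,6), (6,0) — 3 in total.

3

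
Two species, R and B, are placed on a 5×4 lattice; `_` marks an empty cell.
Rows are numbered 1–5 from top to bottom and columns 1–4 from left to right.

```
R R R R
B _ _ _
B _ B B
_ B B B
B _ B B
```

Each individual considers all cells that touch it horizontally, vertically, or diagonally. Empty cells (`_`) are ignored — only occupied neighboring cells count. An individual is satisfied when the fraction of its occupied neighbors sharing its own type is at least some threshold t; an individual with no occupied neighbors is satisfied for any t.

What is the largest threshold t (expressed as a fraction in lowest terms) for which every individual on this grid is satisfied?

(1,1)R 1/2
(1,2)R 2/3
(1,3)R 2/2
(1,4)R 1/1
(2,1)B 1/3
(3,1)B 2/2
(3,3)B 4/4
(3,4)B 3/3
(4,2)B 5/5
(4,3)B 6/6
(4,4)B 5/5
(5,1)B 1/1
(5,3)B 4/4
(5,4)B 3/3
The smallest same-type fraction is 1/3 at (2,1), which reduces to 1/3. Any threshold above that leaves this individual unsatisfied.

1/3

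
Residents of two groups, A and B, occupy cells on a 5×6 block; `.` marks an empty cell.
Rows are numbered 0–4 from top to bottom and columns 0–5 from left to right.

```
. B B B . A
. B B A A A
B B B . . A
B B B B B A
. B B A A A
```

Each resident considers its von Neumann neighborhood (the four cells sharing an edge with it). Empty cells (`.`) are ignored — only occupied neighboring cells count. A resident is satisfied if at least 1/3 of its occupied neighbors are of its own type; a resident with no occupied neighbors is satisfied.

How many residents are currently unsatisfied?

0

Row 0: (0,1)B 2/2 ✓ · (0,2)B 3/3 ✓ · (0,3)B 1/2 ✓ · (0,5)A 1/1 ✓
Row 1: (1,1)B 3/3 ✓ · (1,2)B 3/4 ✓ · (1,3)A 1/3 ✓ · (1,4)A 2/2 ✓ · (1,5)A 3/3 ✓
Row 2: (2,0)B 2/2 ✓ · (2,1)B 4/4 ✓ · (2,2)B 3/3 ✓ · (2,5)A 2/2 ✓
Row 3: (3,0)B 2/2 ✓ · (3,1)B 4/4 ✓ · (3,2)B 4/4 ✓ · (3,3)B 2/3 ✓ · (3,4)B 1/3 ✓ · (3,5)A 2/3 ✓
Row 4: (4,1)B 2/2 ✓ · (4,2)B 2/3 ✓ · (4,3)A 1/3 ✓ · (4,4)A 2/3 ✓ · (4,5)A 2/2 ✓
Every one meets the threshold.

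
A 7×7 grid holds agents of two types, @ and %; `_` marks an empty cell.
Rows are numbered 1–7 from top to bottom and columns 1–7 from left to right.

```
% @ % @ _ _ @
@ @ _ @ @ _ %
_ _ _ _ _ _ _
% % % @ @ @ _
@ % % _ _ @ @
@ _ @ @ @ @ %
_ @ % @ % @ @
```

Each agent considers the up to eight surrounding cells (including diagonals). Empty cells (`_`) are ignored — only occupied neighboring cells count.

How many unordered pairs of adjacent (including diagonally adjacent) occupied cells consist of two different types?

Scan each occupied cell's neighbors to the right and below (and the two forward diagonals) so each pair is counted once.
Row 1: %(1,1)–@(1,2)≠ %(1,1)–@(2,1)≠ %(1,1)–@(2,2)≠ @(1,2)–%(1,3)≠ @(1,2)–@(2,2)= @(1,2)–@(2,1)= %(1,3)–@(1,4)≠ %(1,3)–@(2,4)≠ %(1,3)–@(2,2)≠ @(1,4)–@(2,4)= @(1,4)–@(2,5)= @(1,7)–%(2,7)≠  → 8/12 unlike.
Row 2: @(2,1)–@(2,2)= @(2,4)–@(2,5)=  → 0/2 unlike.
Row 4: %(4,1)–%(4,2)= %(4,1)–@(5,1)≠ %(4,1)–%(5,2)= %(4,2)–%(4,3)= %(4,2)–%(5,2)= %(4,2)–%(5,3)= %(4,2)–@(5,1)≠ %(4,3)–@(4,4)≠ %(4,3)–%(5,3)= %(4,3)–%(5,2)= @(4,4)–@(4,5)= @(4,4)–%(5,3)≠ @(4,5)–@(4,6)= @(4,5)–@(5,6)= @(4,6)–@(5,6)= @(4,6)–@(5,7)=  → 4/16 unlike.
Row 5: @(5,1)–%(5,2)≠ @(5,1)–@(6,1)= %(5,2)–%(5,3)= %(5,2)–@(6,3)≠ %(5,2)–@(6,1)≠ %(5,3)–@(6,3)≠ %(5,3)–@(6,4)≠ @(5,6)–@(5,7)= @(5,6)–@(6,6)= @(5,6)–%(6,7)≠ @(5,6)–@(6,5)= @(5,7)–%(6,7)≠ @(5,7)–@(6,6)=  → 7/13 unlike.
Row 6: @(6,1)–@(7,2)= @(6,3)–@(6,4)= @(6,3)–%(7,3)≠ @(6,3)–@(7,4)= @(6,3)–@(7,2)= @(6,4)–@(6,5)= @(6,4)–@(7,4)= @(6,4)–%(7,5)≠ @(6,4)–%(7,3)≠ @(6,5)–@(6,6)= @(6,5)–%(7,5)≠ @(6,5)–@(7,6)= @(6,5)–@(7,4)= @(6,6)–%(6,7)≠ @(6,6)–@(7,6)= @(6,6)–@(7,7)= @(6,6)–%(7,5)≠ %(6,7)–@(7,7)≠ %(6,7)–@(7,6)≠  → 8/19 unlike.
Row 7: @(7,2)–%(7,3)≠ %(7,3)–@(7,4)≠ @(7,4)–%(7,5)≠ %(7,5)–@(7,6)≠ @(7,6)–@(7,7)=  → 4/5 unlike.
Total adjacent occupied pairs: 67; unlike-type pairs: 31.

31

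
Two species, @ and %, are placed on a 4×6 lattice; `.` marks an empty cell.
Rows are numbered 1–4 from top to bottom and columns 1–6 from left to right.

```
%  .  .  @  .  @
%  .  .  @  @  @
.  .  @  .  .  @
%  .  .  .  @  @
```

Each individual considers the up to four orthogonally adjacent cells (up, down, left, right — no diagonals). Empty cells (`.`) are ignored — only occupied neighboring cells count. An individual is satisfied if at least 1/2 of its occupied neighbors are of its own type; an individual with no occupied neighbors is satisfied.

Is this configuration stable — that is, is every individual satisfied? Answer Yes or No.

(1,1)% 1/1 ok
(1,4)@ 1/1 ok
(1,6)@ 1/1 ok
(2,1)% 1/1 ok
(2,4)@ 2/2 ok
(2,5)@ 2/2 ok
(2,6)@ 3/3 ok
(3,3)@ 0/0 ok
(3,6)@ 2/2 ok
(4,1)% 0/0 ok
(4,5)@ 1/1 ok
(4,6)@ 2/2 ok
All meet the threshold, so the configuration is stable.

Yes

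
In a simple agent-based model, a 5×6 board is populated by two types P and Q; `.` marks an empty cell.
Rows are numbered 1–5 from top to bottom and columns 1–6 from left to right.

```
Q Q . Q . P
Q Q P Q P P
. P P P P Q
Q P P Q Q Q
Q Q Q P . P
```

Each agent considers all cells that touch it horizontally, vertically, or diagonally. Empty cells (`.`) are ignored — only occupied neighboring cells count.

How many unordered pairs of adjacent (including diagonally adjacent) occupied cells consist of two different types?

Scan each occupied cell's neighbors to the right and below (and the two forward diagonals) so each pair is counted once.
Row 1: Q(1,1)–Q(1,2)= Q(1,1)–Q(2,1)= Q(1,1)–Q(2,2)= Q(1,2)–Q(2,2)= Q(1,2)–P(2,3)≠ Q(1,2)–Q(2,1)= Q(1,4)–Q(2,4)= Q(1,4)–P(2,5)≠ Q(1,4)–P(2,3)≠ P(1,6)–P(2,6)= P(1,6)–P(2,5)=  → 3/11 unlike.
Row 2: Q(2,1)–Q(2,2)= Q(2,1)–P(3,2)≠ Q(2,2)–P(2,3)≠ Q(2,2)–P(3,2)≠ Q(2,2)–P(3,3)≠ P(2,3)–Q(2,4)≠ P(2,3)–P(3,3)= P(2,3)–P(3,4)= P(2,3)–P(3,2)= Q(2,4)–P(2,5)≠ Q(2,4)–P(3,4)≠ Q(2,4)–P(3,5)≠ Q(2,4)–P(3,3)≠ P(2,5)–P(2,6)= P(2,5)–P(3,5)= P(2,5)–Q(3,6)≠ P(2,5)–P(3,4)= P(2,6)–Q(3,6)≠ P(2,6)–P(3,5)=  → 11/19 unlike.
Row 3: P(3,2)–P(3,3)= P(3,2)–P(4,2)= P(3,2)–P(4,3)= P(3,2)–Q(4,1)≠ P(3,3)–P(3,4)= P(3,3)–P(4,3)= P(3,3)–Q(4,4)≠ P(3,3)–P(4,2)= P(3,4)–P(3,5)= P(3,4)–Q(4,4)≠ P(3,4)–Q(4,5)≠ P(3,4)–P(4,3)= P(3,5)–Q(3,6)≠ P(3,5)–Q(4,5)≠ P(3,5)–Q(4,6)≠ P(3,5)–Q(4,4)≠ Q(3,6)–Q(4,6)= Q(3,6)–Q(4,5)=  → 8/18 unlike.
Row 4: Q(4,1)–P(4,2)≠ Q(4,1)–Q(5,1)= Q(4,1)–Q(5,2)= P(4,2)–P(4,3)= P(4,2)–Q(5,2)≠ P(4,2)–Q(5,3)≠ P(4,2)–Q(5,1)≠ P(4,3)–Q(4,4)≠ P(4,3)–Q(5,3)≠ P(4,3)–P(5,4)= P(4,3)–Q(5,2)≠ Q(4,4)–Q(4,5)= Q(4,4)–P(5,4)≠ Q(4,4)–Q(5,3)= Q(4,5)–Q(4,6)= Q(4,5)–P(5,6)≠ Q(4,5)–P(5,4)≠ Q(4,6)–P(5,6)≠  → 11/18 unlike.
Row 5: Q(5,1)–Q(5,2)= Q(5,2)–Q(5,3)= Q(5,3)–P(5,4)≠  → 1/3 unlike.
Total adjacent occupied pairs: 69; unlike-type pairs: 34.

34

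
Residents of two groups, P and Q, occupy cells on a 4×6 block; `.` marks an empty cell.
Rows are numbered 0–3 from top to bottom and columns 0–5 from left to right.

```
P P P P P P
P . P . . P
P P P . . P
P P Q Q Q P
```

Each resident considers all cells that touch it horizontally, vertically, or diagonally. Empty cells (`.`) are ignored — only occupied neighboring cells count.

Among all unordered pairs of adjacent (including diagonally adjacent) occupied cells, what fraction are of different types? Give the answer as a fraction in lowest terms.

Scan each occupied cell's neighbors to the right and below (and the two forward diagonals) so each pair is counted once.
From row 0: 0 unlike of 12 pairs (running 0/12).
From row 1: 0 unlike of 5 pairs (running 0/17).
From row 2: 4 unlike of 12 pairs (running 4/29).
From row 3: 2 unlike of 5 pairs (running 6/34).
Total adjacent occupied pairs: 34; unlike-type pairs: 6.
6/34 reduces to 3/17.

3/17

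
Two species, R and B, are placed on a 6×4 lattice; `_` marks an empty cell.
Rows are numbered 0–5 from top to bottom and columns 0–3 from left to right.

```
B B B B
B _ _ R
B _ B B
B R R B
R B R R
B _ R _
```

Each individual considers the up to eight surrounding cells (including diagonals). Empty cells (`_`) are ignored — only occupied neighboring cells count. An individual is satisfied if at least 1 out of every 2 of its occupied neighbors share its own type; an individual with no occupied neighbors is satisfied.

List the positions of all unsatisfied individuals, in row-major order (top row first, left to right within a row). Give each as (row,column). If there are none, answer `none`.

(0,0)B 2/2 ok
(0,1)B 3/3 ok
(0,2)B 2/3 ok
(0,3)B 1/2 ok
(1,0)B 3/3 ok
(1,3)R 0/4 unhappy
(2,0)B 2/3 ok
(2,2)B 2/5 unhappy
(2,3)B 2/4 ok
(3,0)B 2/4 ok
(3,1)R 3/7 unhappy
(3,2)R 3/7 unhappy
(3,3)B 2/5 unhappy
(4,0)R 1/4 unhappy
(4,1)B 2/7 unhappy
(4,2)R 4/6 ok
(4,3)R 3/4 ok
(5,0)B 1/2 ok
(5,2)R 2/3 ok

(1,3), (2,2), (3,1), (3,2), (3,3), (4,0), (4,1)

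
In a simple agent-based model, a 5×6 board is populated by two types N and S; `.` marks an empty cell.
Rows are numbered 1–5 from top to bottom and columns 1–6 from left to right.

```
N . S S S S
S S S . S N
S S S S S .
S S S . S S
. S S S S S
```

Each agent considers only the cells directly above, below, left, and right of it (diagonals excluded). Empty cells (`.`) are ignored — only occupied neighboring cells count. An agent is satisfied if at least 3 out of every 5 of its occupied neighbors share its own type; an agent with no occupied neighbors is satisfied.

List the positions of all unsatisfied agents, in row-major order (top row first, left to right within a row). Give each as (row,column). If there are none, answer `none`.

Row 1: (1,1)N 0/1 not · (1,3)S 2/2 satisfied · (1,4)S 2/2 satisfied · (1,5)S 3/3 satisfied · (1,6)S 1/2 not
Row 2: (2,1)S 2/3 satisfied · (2,2)S 3/3 satisfied · (2,3)S 3/3 satisfied · (2,5)S 2/3 satisfied · (2,6)N 0/2 not
Row 3: (3,1)S 3/3 satisfied · (3,2)S 4/4 satisfied · (3,3)S 4/4 satisfied · (3,4)S 2/2 satisfied · (3,5)S 3/3 satisfied
Row 4: (4,1)S 2/2 satisfied · (4,2)S 4/4 satisfied · (4,3)S 3/3 satisfied · (4,5)S 3/3 satisfied · (4,6)S 2/2 satisfied
Row 5: (5,2)S 2/2 satisfied · (5,3)S 3/3 satisfied · (5,4)S 2/2 satisfied · (5,5)S 3/3 satisfied · (5,6)S 2/2 satisfied

(1,1), (1,6), (2,6)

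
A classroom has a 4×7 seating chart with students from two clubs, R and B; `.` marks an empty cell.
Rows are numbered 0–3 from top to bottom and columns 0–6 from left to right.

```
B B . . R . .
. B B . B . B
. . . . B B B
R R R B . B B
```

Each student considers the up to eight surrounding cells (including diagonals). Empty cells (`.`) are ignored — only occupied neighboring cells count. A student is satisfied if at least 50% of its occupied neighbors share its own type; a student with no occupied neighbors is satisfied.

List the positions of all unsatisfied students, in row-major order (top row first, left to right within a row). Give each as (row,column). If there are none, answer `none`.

(0,0)B 2/2 ok
(0,1)B 3/3 ok
(0,4)R 0/1 unhappy
(1,1)B 3/3 ok
(1,2)B 2/2 ok
(1,4)B 2/3 ok
(1,6)B 2/2 ok
(2,4)B 4/4 ok
(2,5)B 6/6 ok
(2,6)B 4/4 ok
(3,0)R 1/1 ok
(3,1)R 2/2 ok
(3,2)R 1/2 ok
(3,3)B 1/2 ok
(3,5)B 4/4 ok
(3,6)B 3/3 ok

(0,4)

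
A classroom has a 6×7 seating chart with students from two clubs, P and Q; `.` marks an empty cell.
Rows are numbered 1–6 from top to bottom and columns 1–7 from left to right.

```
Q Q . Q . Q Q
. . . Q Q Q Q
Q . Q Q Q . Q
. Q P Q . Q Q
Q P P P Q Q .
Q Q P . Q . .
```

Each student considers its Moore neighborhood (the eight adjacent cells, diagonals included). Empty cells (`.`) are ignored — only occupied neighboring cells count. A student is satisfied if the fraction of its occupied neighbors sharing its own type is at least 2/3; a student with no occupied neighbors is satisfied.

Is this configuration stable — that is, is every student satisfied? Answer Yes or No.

No

(1,1)Q 1/1 ✓
(1,2)Q 1/1 ✓
(1,4)Q 2/2 ✓
(1,6)Q 4/4 ✓
(1,7)Q 3/3 ✓
(2,4)Q 5/5 ✓
(2,5)Q 6/6 ✓
(2,6)Q 6/6 ✓
(2,7)Q 4/4 ✓
(3,1)Q 1/1 ✓
(3,3)Q 4/5 ✓
(3,4)Q 5/6 ✓
(3,5)Q 6/6 ✓
(3,7)Q 4/4 ✓
(4,2)Q 3/6 ✗
(4,3)P 3/7 ✗
(4,4)Q 4/7 ✗
(4,6)Q 5/5 ✓
(4,7)Q 3/3 ✓
(5,1)Q 3/4 ✓
(5,2)P 3/7 ✗
(5,3)P 4/7 ✗
(5,4)P 3/6 ✗
(5,5)Q 4/5 ✓
(5,6)Q 4/4 ✓
(6,1)Q 2/3 ✓
(6,2)Q 2/5 ✗
(6,3)P 3/4 ✓
(6,5)Q 2/3 ✓
For instance (4,2) has only 3/6 same-type neighbors, below 2/3.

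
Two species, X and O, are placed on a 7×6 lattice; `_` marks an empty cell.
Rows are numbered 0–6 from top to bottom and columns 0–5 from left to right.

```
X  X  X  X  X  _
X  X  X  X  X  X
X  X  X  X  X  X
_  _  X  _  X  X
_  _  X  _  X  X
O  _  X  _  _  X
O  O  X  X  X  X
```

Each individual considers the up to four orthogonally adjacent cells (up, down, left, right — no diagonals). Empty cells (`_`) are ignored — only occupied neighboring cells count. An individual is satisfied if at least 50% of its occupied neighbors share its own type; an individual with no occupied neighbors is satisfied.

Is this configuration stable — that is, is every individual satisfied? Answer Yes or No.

Row 0: (0,0)X 2/2 satisfied · (0,1)X 3/3 satisfied · (0,2)X 3/3 satisfied · (0,3)X 3/3 satisfied · (0,4)X 2/2 satisfied
Row 1: (1,0)X 3/3 satisfied · (1,1)X 4/4 satisfied · (1,2)X 4/4 satisfied · (1,3)X 4/4 satisfied · (1,4)X 4/4 satisfied · (1,5)X 2/2 satisfied
Row 2: (2,0)X 2/2 satisfied · (2,1)X 3/3 satisfied · (2,2)X 4/4 satisfied · (2,3)X 3/3 satisfied · (2,4)X 4/4 satisfied · (2,5)X 3/3 satisfied
Row 3: (3,2)X 2/2 satisfied · (3,4)X 3/3 satisfied · (3,5)X 3/3 satisfied
Row 4: (4,2)X 2/2 satisfied · (4,4)X 2/2 satisfied · (4,5)X 3/3 satisfied
Row 5: (5,0)O 1/1 satisfied · (5,2)X 2/2 satisfied · (5,5)X 2/2 satisfied
Row 6: (6,0)O 2/2 satisfied · (6,1)O 1/2 satisfied · (6,2)X 2/3 satisfied · (6,3)X 2/2 satisfied · (6,4)X 2/2 satisfied · (6,5)X 2/2 satisfied
All meet the threshold, so the configuration is stable.

Yes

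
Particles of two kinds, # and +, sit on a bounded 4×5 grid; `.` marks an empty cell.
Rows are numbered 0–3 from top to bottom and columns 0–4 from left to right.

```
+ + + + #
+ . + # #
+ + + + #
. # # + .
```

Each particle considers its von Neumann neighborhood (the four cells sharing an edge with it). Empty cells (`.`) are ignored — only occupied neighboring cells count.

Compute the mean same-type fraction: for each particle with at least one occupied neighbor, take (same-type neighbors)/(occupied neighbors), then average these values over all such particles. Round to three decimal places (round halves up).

(0,0)+ 2/2
(0,1)+ 2/2
(0,2)+ 3/3
(0,3)+ 1/3
(0,4)# 1/2
(1,0)+ 2/2
(1,2)+ 2/3
(1,3)# 1/4
(1,4)# 3/3
(2,0)+ 2/2
(2,1)+ 2/3
(2,2)+ 3/4
(2,3)+ 2/4
(2,4)# 1/2
(3,1)# 1/2
(3,2)# 1/3
(3,3)+ 1/2
Sum over 17 particles: 2/2 + 2/2 + 3/3 + 1/3 + 1/2 + 2/2 + 2/3 + 1/4 + 3/3 + 2/2 + 2/3 + 3/4 + 2/4 + 1/2 + 1/2 + 1/3 + 1/2 = 23/2; mean = 23/2 ÷ 17 = 23/34 = 0.676470… → 0.676.

0.676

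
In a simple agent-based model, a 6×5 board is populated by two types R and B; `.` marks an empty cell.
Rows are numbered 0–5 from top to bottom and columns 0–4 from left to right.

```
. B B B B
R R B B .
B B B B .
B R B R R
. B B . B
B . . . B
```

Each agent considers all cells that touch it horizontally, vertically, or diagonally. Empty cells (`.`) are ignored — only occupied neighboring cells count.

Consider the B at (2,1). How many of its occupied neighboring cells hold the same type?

5

Occupied neighbors of (2,1): (1,0)=R, (1,1)=R, (1,2)=B, (2,0)=B, (2,2)=B, (3,0)=B, (3,1)=R, (3,2)=B.
Same type (B): 5 of 8.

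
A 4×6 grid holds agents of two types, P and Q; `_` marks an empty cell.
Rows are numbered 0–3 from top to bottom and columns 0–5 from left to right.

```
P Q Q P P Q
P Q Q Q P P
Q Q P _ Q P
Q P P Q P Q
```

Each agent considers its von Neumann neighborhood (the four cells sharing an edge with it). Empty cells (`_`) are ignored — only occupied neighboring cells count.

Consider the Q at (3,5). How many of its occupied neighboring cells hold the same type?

0

Occupied neighbors of (3,5): (2,5)=P, (3,4)=P.
Same type (Q): 0 of 2.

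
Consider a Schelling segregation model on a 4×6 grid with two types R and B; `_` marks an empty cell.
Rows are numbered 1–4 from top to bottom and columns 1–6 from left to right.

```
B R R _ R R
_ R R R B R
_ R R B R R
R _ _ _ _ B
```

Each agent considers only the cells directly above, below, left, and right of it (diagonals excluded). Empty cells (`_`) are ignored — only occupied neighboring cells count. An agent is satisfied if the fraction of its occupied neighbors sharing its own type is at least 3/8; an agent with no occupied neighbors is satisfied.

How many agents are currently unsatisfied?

Row 1: (1,1)B 0/1 not · (1,2)R 2/3 satisfied · (1,3)R 2/2 satisfied · (1,5)R 1/2 satisfied · (1,6)R 2/2 satisfied
Row 2: (2,2)R 3/3 satisfied · (2,3)R 4/4 satisfied · (2,4)R 1/3 not · (2,5)B 0/4 not · (2,6)R 2/3 satisfied
Row 3: (3,2)R 2/2 satisfied · (3,3)R 2/3 satisfied · (3,4)B 0/3 not · (3,5)R 1/3 not · (3,6)R 2/3 satisfied
Row 4: (4,1)R 0/0 satisfied · (4,6)B 0/1 not
Unsatisfied: (1,1), (2,4), (2,5), (3,4), (3,5), (4,6) — 6 in total.

6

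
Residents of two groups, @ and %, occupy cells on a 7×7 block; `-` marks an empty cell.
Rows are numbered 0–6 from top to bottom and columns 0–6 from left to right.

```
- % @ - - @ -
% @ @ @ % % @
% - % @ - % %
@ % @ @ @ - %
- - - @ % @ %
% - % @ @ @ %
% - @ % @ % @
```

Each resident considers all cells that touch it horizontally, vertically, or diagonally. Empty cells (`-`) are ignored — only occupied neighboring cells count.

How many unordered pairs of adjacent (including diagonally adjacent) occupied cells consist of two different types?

46

Scan each occupied cell's neighbors to the right and below (and the two forward diagonals) so each pair is counted once.
Row 0: %(0,1)–@(0,2)≠ %(0,1)–@(1,1)≠ %(0,1)–@(1,2)≠ %(0,1)–%(1,0)= @(0,2)–@(1,2)= @(0,2)–@(1,3)= @(0,2)–@(1,1)= @(0,5)–%(1,5)≠ @(0,5)–@(1,6)= @(0,5)–%(1,4)≠  → 5/10 unlike.
Row 1: %(1,0)–@(1,1)≠ %(1,0)–%(2,0)= @(1,1)–@(1,2)= @(1,1)–%(2,2)≠ @(1,1)–%(2,0)≠ @(1,2)–@(1,3)= @(1,2)–%(2,2)≠ @(1,2)–@(2,3)= @(1,3)–%(1,4)≠ @(1,3)–@(2,3)= @(1,3)–%(2,2)≠ %(1,4)–%(1,5)= %(1,4)–%(2,5)= %(1,4)–@(2,3)≠ %(1,5)–@(1,6)≠ %(1,5)–%(2,5)= %(1,5)–%(2,6)= @(1,6)–%(2,6)≠ @(1,6)–%(2,5)≠  → 10/19 unlike.
Row 2: %(2,0)–@(3,0)≠ %(2,0)–%(3,1)= %(2,2)–@(2,3)≠ %(2,2)–@(3,2)≠ %(2,2)–@(3,3)≠ %(2,2)–%(3,1)= @(2,3)–@(3,3)= @(2,3)–@(3,4)= @(2,3)–@(3,2)= %(2,5)–%(2,6)= %(2,5)–%(3,6)= %(2,5)–@(3,4)≠ %(2,6)–%(3,6)=  → 5/13 unlike.
Row 3: @(3,0)–%(3,1)≠ %(3,1)–@(3,2)≠ @(3,2)–@(3,3)= @(3,2)–@(4,3)= @(3,3)–@(3,4)= @(3,3)–@(4,3)= @(3,3)–%(4,4)≠ @(3,4)–%(4,4)≠ @(3,4)–@(4,5)= @(3,4)–@(4,3)= %(3,6)–%(4,6)= %(3,6)–@(4,5)≠  → 5/12 unlike.
Row 4: @(4,3)–%(4,4)≠ @(4,3)–@(5,3)= @(4,3)–@(5,4)= @(4,3)–%(5,2)≠ %(4,4)–@(4,5)≠ %(4,4)–@(5,4)≠ %(4,4)–@(5,5)≠ %(4,4)–@(5,3)≠ @(4,5)–%(4,6)≠ @(4,5)–@(5,5)= @(4,5)–%(5,6)≠ @(4,5)–@(5,4)= %(4,6)–%(5,6)= %(4,6)–@(5,5)≠  → 9/14 unlike.
Row 5: %(5,0)–%(6,0)= %(5,2)–@(5,3)≠ %(5,2)–@(6,2)≠ %(5,2)–%(6,3)= @(5,3)–@(5,4)= @(5,3)–%(6,3)≠ @(5,3)–@(6,4)= @(5,3)–@(6,2)= @(5,4)–@(5,5)= @(5,4)–@(6,4)= @(5,4)–%(6,5)≠ @(5,4)–%(6,3)≠ @(5,5)–%(5,6)≠ @(5,5)–%(6,5)≠ @(5,5)–@(6,6)= @(5,5)–@(6,4)= %(5,6)–@(6,6)≠ %(5,6)–%(6,5)=  → 8/18 unlike.
Row 6: @(6,2)–%(6,3)≠ %(6,3)–@(6,4)≠ @(6,4)–%(6,5)≠ %(6,5)–@(6,6)≠  → 4/4 unlike.
Total adjacent occupied pairs: 90; unlike-type pairs: 46.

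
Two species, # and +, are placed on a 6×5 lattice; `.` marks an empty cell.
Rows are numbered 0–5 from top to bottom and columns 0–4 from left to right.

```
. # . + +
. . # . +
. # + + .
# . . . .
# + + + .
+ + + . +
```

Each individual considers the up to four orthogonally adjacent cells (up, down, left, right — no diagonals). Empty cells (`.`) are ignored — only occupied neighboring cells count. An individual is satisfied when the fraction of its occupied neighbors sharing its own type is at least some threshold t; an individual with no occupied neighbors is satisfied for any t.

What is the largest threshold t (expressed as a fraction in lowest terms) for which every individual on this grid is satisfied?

(0,1)# — no occupied neighbors
(0,3)+ 1/1
(0,4)+ 2/2
(1,2)# 0/1
(1,4)+ 1/1
(2,1)# 0/1
(2,2)+ 1/3
(2,3)+ 1/1
(3,0)# 1/1
(4,0)# 1/3
(4,1)+ 2/3
(4,2)+ 3/3
(4,3)+ 1/1
(5,0)+ 1/2
(5,1)+ 3/3
(5,2)+ 2/2
(5,4)+ — no occupied neighbors
The smallest same-type fraction is 0/1 at (1,2), which reduces to 0/1. Any threshold above that leaves this individual unsatisfied.

0/1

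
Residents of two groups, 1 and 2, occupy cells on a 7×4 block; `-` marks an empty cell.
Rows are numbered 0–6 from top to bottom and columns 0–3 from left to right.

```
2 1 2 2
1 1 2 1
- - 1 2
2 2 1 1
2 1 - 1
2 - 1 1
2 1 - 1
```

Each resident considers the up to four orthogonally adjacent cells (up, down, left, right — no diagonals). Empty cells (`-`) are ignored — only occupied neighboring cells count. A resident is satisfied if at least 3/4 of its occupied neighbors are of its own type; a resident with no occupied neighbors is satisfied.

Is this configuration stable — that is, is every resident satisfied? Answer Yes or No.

(0,0)2 0/2 not
(0,1)1 1/3 not
(0,2)2 2/3 not
(0,3)2 1/2 not
(1,0)1 1/2 not
(1,1)1 2/3 not
(1,2)2 1/4 not
(1,3)1 0/3 not
(2,2)1 1/3 not
(2,3)2 0/3 not
(3,0)2 2/2 satisfied
(3,1)2 1/3 not
(3,2)1 2/3 not
(3,3)1 2/3 not
(4,0)2 2/3 not
(4,1)1 0/2 not
(4,3)1 2/2 satisfied
(5,0)2 2/2 satisfied
(5,2)1 1/1 satisfied
(5,3)1 3/3 satisfied
(6,0)2 1/2 not
(6,1)1 0/1 not
(6,3)1 1/1 satisfied
For instance (0,0) has only 0/2 same-type neighbors, below 3/4.

No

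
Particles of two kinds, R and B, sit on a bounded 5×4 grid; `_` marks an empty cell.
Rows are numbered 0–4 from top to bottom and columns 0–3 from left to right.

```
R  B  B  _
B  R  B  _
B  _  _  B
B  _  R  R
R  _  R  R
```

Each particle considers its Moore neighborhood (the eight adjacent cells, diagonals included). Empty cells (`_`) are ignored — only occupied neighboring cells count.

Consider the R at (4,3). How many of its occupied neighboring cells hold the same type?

Occupied neighbors of (4,3): (3,2)=R, (3,3)=R, (4,2)=R.
Same type (R): 3 of 3.

3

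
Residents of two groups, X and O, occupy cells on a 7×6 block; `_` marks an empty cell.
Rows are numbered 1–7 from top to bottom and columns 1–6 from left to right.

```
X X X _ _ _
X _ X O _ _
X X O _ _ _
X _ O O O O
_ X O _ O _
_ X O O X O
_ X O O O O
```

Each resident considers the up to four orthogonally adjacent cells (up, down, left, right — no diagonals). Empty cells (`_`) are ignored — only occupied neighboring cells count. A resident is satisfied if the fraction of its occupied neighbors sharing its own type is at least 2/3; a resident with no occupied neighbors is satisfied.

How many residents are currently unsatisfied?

9

Row 1: (1,1)X 2/2 satisfied · (1,2)X 2/2 satisfied · (1,3)X 2/2 satisfied
Row 2: (2,1)X 2/2 satisfied · (2,3)X 1/3 not · (2,4)O 0/1 not
Row 3: (3,1)X 3/3 satisfied · (3,2)X 1/2 not · (3,3)O 1/3 not
Row 4: (4,1)X 1/1 satisfied · (4,3)O 3/3 satisfied · (4,4)O 2/2 satisfied · (4,5)O 3/3 satisfied · (4,6)O 1/1 satisfied
Row 5: (5,2)X 1/2 not · (5,3)O 2/3 satisfied · (5,5)O 1/2 not
Row 6: (6,2)X 2/3 satisfied · (6,3)O 3/4 satisfied · (6,4)O 2/3 satisfied · (6,5)X 0/4 not · (6,6)O 1/2 not
Row 7: (7,2)X 1/2 not · (7,3)O 2/3 satisfied · (7,4)O 3/3 satisfied · (7,5)O 2/3 satisfied · (7,6)O 2/2 satisfied
Unsatisfied: (2,3), (2,4), (3,2), (3,3), (5,2), (5,5), (6,5), (6,6), (7,2) — 9 in total.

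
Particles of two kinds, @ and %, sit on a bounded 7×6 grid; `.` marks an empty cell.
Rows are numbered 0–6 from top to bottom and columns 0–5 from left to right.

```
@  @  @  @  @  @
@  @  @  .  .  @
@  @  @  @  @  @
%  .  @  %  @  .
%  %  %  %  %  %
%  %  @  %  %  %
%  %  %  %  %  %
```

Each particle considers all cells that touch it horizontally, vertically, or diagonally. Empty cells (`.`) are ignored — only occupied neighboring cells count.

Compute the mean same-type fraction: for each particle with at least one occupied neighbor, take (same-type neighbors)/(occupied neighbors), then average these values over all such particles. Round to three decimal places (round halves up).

0.832

Row 0: (0,0)@ 3/3 · (0,1)@ 5/5 · (0,2)@ 4/4 · (0,3)@ 3/3 · (0,4)@ 3/3 · (0,5)@ 2/2
Row 1: (1,0)@ 5/5 · (1,1)@ 8/8 · (1,2)@ 7/7 · (1,5)@ 4/4
Row 2: (2,0)@ 3/4 · (2,1)@ 6/7 · (2,2)@ 5/6 · (2,3)@ 5/6 · (2,4)@ 4/5 · (2,5)@ 3/3
Row 3: (3,0)% 2/4 · (3,2)@ 3/7 · (3,3)% 3/8 · (3,4)@ 3/7
Row 4: (4,0)% 4/4 · (4,1)% 5/7 · (4,2)% 5/7 · (4,3)% 5/8 · (4,4)% 6/7 · (4,5)% 3/4
Row 5: (5,0)% 5/5 · (5,1)% 7/8 · (5,2)@ 0/8 · (5,3)% 7/8 · (5,4)% 8/8 · (5,5)% 5/5
Row 6: (6,0)% 3/3 · (6,1)% 4/5 · (6,2)% 4/5 · (6,3)% 4/5 · (6,4)% 5/5 · (6,5)% 3/3
Sum over 38 particles: 3/3 + 5/5 + 4/4 + 3/3 + 3/3 + 2/2 + 5/5 + 8/8 + 7/7 + 4/4 + 3/4 + 6/7 + 5/6 + 5/6 + 4/5 + 3/3 + 2/4 + 3/7 + 3/8 + 3/7 + 4/4 + 5/7 + 5/7 + 5/8 + 6/7 + 3/4 + 5/5 + 7/8 + 0/8 + 7/8 + 8/8 + 5/5 + 3/3 + 4/5 + 4/5 + 4/5 + 5/5 + 3/3 = 1897/60; mean = 1897/60 ÷ 38 = 1897/2280 = 0.832017… → 0.832.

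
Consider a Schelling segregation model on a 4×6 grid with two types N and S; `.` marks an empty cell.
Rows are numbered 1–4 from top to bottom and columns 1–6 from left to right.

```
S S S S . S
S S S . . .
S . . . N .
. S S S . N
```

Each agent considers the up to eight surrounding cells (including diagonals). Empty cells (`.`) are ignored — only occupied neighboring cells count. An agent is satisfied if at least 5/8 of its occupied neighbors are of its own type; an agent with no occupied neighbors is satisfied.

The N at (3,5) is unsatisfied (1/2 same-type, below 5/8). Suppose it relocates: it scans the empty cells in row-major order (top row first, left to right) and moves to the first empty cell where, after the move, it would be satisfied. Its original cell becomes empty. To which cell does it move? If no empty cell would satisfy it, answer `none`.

Vacating (3,5). Empty cells in order:
  (1,5): 0/2 same-type → still unsatisfied.
  (2,4): 0/3 same-type → still unsatisfied.
  (2,5): 0/2 same-type → still unsatisfied.
  (2,6): 0/1 same-type → still unsatisfied.
  (3,2): 0/6 same-type → still unsatisfied.
  (3,3): 0/5 same-type → still unsatisfied.
  (3,4): 0/3 same-type → still unsatisfied.
  (3,6): 1/1 same-type → satisfied — stop here.

(3,6)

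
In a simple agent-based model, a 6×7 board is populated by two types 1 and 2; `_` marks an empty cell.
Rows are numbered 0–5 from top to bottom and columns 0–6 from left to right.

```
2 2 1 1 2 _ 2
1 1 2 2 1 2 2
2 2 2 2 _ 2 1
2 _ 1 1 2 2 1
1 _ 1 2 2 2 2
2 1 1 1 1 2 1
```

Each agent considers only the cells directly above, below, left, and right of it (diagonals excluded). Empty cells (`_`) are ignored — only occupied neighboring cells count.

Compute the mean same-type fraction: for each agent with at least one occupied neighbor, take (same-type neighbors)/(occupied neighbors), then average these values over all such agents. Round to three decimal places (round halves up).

(0,0)2 1/2
(0,1)2 1/3
(0,2)1 1/3
(0,3)1 1/3
(0,4)2 0/2
(0,6)2 1/1
(1,0)1 1/3
(1,1)1 1/4
(1,2)2 2/4
(1,3)2 2/4
(1,4)1 0/3
(1,5)2 2/3
(1,6)2 2/3
(2,0)2 2/3
(2,1)2 2/3
(2,2)2 3/4
(2,3)2 2/3
(2,5)2 2/3
(2,6)1 1/3
(3,0)2 1/2
(3,2)1 2/3
(3,3)1 1/4
(3,4)2 2/3
(3,5)2 3/4
(3,6)1 1/3
(4,0)1 0/2
(4,2)1 2/3
(4,3)2 1/4
(4,4)2 3/4
(4,5)2 4/4
(4,6)2 1/3
(5,0)2 0/2
(5,1)1 1/2
(5,2)1 3/3
(5,3)1 2/3
(5,4)1 1/3
(5,5)2 1/3
(5,6)1 0/2
Sum over 38 agents: 1/2 + 1/3 + 1/3 + 1/3 + 0/2 + 1/1 + 1/3 + 1/4 + 2/4 + 2/4 + 0/3 + 2/3 + 2/3 + 2/3 + 2/3 + 3/4 + 2/3 + 2/3 + 1/3 + 1/2 + 2/3 + 1/4 + 2/3 + 3/4 + 1/3 + 0/2 + 2/3 + 1/4 + 3/4 + 4/4 + 1/3 + 0/2 + 1/2 + 3/3 + 2/3 + 1/3 + 1/3 + 0/2 = 109/6; mean = 109/6 ÷ 38 = 109/228 = 0.478070… → 0.478.

0.478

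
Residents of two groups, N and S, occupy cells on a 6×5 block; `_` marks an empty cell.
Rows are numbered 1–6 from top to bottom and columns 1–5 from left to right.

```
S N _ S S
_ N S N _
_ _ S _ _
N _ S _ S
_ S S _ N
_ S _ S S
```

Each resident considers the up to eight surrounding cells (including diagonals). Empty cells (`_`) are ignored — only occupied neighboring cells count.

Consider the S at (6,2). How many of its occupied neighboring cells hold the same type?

Occupied neighbors of (6,2): (5,2)=S, (5,3)=S.
Same type (S): 2 of 2.

2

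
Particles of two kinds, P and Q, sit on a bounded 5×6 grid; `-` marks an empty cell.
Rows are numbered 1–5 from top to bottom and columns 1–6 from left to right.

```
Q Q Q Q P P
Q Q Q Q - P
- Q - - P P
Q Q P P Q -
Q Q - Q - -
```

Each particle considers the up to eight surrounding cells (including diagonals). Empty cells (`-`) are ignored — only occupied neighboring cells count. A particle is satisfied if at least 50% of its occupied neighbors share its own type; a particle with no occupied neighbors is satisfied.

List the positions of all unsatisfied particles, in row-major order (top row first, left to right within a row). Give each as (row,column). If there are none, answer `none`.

(4,3), (4,5), (5,4)

(1,1)Q 3/3 satisfied
(1,2)Q 5/5 satisfied
(1,3)Q 5/5 satisfied
(1,4)Q 3/4 satisfied
(1,5)P 2/4 satisfied
(1,6)P 2/2 satisfied
(2,1)Q 4/4 satisfied
(2,2)Q 6/6 satisfied
(2,3)Q 6/6 satisfied
(2,4)Q 3/5 satisfied
(2,6)P 4/4 satisfied
(3,2)Q 5/6 satisfied
(3,5)P 3/5 satisfied
(3,6)P 2/3 satisfied
(4,1)Q 4/4 satisfied
(4,2)Q 4/5 satisfied
(4,3)P 1/5 not
(4,4)P 2/4 satisfied
(4,5)Q 1/4 not
(5,1)Q 3/3 satisfied
(5,2)Q 3/4 satisfied
(5,4)Q 1/3 not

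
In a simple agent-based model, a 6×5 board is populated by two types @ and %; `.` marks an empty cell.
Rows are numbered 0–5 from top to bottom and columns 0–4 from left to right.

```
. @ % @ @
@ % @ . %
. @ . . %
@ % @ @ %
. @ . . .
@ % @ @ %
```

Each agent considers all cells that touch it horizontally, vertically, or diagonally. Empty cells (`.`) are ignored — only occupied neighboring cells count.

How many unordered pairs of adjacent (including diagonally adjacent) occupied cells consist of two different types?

19

Scan each occupied cell's neighbors to the right and below (and the two forward diagonals) so each pair is counted once.
Row 0: @(0,1)–%(0,2)≠ @(0,1)–%(1,1)≠ @(0,1)–@(1,2)= @(0,1)–@(1,0)= %(0,2)–@(0,3)≠ %(0,2)–@(1,2)≠ %(0,2)–%(1,1)= @(0,3)–@(0,4)= @(0,3)–%(1,4)≠ @(0,3)–@(1,2)= @(0,4)–%(1,4)≠  → 6/11 unlike.
Row 1: @(1,0)–%(1,1)≠ @(1,0)–@(2,1)= %(1,1)–@(1,2)≠ %(1,1)–@(2,1)≠ @(1,2)–@(2,1)= %(1,4)–%(2,4)=  → 3/6 unlike.
Row 2: @(2,1)–%(3,1)≠ @(2,1)–@(3,2)= @(2,1)–@(3,0)= %(2,4)–%(3,4)= %(2,4)–@(3,3)≠  → 2/5 unlike.
Row 3: @(3,0)–%(3,1)≠ @(3,0)–@(4,1)= %(3,1)–@(3,2)≠ %(3,1)–@(4,1)≠ @(3,2)–@(3,3)= @(3,2)–@(4,1)= @(3,3)–%(3,4)≠  → 4/7 unlike.
Row 4: @(4,1)–%(5,1)≠ @(4,1)–@(5,2)= @(4,1)–@(5,0)=  → 1/3 unlike.
Row 5: @(5,0)–%(5,1)≠ %(5,1)–@(5,2)≠ @(5,2)–@(5,3)= @(5,3)–%(5,4)≠  → 3/4 unlike.
Total adjacent occupied pairs: 36; unlike-type pairs: 19.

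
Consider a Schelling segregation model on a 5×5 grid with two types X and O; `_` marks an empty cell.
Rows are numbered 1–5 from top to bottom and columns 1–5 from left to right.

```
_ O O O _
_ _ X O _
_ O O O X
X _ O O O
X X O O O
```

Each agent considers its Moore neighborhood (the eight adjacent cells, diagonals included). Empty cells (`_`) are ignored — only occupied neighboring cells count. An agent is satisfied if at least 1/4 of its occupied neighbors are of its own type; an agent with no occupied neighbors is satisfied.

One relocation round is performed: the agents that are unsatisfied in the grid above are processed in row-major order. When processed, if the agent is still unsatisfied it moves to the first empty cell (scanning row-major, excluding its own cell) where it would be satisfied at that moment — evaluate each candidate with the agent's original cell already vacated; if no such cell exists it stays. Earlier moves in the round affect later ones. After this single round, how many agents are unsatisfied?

Initially unsatisfied (in order): (2,3), (3,5).
  (2,3) → (2,5).
  (3,5) → (1,5).
Resulting grid:
_ O O O X
_ _ _ O X
_ O O O _
X _ O O O
X X O O O
All satisfied now.

0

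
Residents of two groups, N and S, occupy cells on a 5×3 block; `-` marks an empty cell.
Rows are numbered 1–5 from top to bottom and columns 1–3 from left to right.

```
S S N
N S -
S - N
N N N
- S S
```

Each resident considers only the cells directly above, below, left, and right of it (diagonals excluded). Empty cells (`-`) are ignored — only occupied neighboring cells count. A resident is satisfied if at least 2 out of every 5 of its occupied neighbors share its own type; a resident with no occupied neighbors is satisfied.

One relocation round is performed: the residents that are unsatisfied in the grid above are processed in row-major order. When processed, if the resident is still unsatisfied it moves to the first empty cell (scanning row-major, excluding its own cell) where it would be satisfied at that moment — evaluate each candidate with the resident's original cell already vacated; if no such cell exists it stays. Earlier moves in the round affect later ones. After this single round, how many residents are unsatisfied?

0

Initially unsatisfied (in order): (1,3), (2,1), (3,1).
  (1,3) → (2,3).
  (2,1) → (1,3).
  (3,1) → (2,1).
Resulting grid:
S S N
S S N
- - N
N N N
- S S
All satisfied now.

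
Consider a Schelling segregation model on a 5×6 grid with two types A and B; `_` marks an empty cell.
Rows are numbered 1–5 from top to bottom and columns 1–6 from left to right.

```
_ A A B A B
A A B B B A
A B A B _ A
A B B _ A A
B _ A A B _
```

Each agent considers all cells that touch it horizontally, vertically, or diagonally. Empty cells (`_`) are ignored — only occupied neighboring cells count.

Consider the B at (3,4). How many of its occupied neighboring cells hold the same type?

4

Occupied neighbors of (3,4): (2,3)=B, (2,4)=B, (2,5)=B, (3,3)=A, (4,3)=B, (4,5)=A.
Same type (B): 4 of 6.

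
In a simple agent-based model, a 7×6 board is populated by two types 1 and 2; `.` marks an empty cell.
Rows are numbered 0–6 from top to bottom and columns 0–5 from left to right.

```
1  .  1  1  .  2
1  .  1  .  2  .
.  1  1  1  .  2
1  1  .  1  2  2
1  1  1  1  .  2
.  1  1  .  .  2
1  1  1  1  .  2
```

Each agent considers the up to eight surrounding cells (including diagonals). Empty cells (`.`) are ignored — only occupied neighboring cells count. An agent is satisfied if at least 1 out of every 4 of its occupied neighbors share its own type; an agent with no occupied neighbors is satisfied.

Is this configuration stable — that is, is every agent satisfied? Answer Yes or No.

Yes

Row 0: (0,0)1 1/1 ✓ · (0,2)1 2/2 ✓ · (0,3)1 2/3 ✓ · (0,5)2 1/1 ✓
Row 1: (1,0)1 2/2 ✓ · (1,2)1 5/5 ✓ · (1,4)2 2/4 ✓
Row 2: (2,1)1 5/5 ✓ · (2,2)1 5/5 ✓ · (2,3)1 3/5 ✓ · (2,5)2 3/3 ✓
Row 3: (3,0)1 4/4 ✓ · (3,1)1 6/6 ✓ · (3,3)1 4/5 ✓ · (3,4)2 3/6 ✓ · (3,5)2 3/3 ✓
Row 4: (4,0)1 4/4 ✓ · (4,1)1 6/6 ✓ · (4,2)1 6/6 ✓ · (4,3)1 3/4 ✓ · (4,5)2 3/3 ✓
Row 5: (5,1)1 7/7 ✓ · (5,2)1 7/7 ✓ · (5,5)2 2/2 ✓
Row 6: (6,0)1 2/2 ✓ · (6,1)1 4/4 ✓ · (6,2)1 4/4 ✓ · (6,3)1 2/2 ✓ · (6,5)2 1/1 ✓
All meet the threshold, so the configuration is stable.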